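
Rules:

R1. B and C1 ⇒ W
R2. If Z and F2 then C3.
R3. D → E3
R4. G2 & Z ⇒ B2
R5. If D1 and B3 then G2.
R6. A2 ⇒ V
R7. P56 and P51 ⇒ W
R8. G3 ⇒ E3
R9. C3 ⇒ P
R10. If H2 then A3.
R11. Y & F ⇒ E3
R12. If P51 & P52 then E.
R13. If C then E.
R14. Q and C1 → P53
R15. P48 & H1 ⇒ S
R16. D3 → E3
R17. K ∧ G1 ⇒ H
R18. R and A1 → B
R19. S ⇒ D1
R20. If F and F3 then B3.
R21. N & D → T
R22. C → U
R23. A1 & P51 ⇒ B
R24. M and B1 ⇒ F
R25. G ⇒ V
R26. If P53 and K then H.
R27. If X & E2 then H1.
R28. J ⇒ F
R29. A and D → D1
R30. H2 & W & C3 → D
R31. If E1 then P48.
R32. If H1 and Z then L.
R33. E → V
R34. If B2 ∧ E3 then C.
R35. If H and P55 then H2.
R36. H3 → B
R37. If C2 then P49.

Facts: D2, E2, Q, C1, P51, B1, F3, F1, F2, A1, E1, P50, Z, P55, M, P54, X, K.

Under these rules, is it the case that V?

C3  (by R2: Z, F2)
P53  (by R14: Q, C1)
B  (by R23: A1, P51)
F  (by R24: M, B1)
H  (by R26: P53, K)
H1  (by R27: X, E2)
P48  (by R31: E1)
H2  (by R35: H, P55)
W  (by R1: B, C1)
S  (by R15: P48, H1)
D1  (by R19: S)
B3  (by R20: F, F3)
D  (by R30: H2, W, C3)
E3  (by R3: D)
G2  (by R5: D1, B3)
B2  (by R4: G2, Z)
C  (by R34: B2, E3)
E  (by R13: C)
V  (by R33: E)

Yes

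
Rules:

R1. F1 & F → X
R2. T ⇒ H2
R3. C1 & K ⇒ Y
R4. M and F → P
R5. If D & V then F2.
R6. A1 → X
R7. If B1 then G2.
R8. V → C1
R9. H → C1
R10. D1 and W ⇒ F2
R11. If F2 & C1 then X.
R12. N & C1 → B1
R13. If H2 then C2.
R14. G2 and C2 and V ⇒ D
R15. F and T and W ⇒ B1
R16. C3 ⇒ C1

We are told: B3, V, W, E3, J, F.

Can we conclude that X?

No

Forward chaining from the given facts derives: C1.
Rules concluding X: R1 needs F1; R6 needs A1; R11 needs F2 — none of these are established.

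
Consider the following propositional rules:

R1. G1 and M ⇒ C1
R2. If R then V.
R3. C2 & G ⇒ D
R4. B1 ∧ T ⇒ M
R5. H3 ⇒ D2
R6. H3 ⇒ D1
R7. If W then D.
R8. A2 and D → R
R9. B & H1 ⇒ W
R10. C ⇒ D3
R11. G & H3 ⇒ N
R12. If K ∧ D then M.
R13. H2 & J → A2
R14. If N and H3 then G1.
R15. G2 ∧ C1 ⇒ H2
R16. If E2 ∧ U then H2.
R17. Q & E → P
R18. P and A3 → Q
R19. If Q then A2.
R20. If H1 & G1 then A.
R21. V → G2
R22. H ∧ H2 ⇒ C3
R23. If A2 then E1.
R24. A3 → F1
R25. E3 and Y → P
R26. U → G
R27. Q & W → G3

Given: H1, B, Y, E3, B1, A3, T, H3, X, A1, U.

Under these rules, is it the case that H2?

M  (by R4: B1, T)
W  (by R9: B, H1)
P  (by R25: E3, Y)
G  (by R26: U)
D  (by R7: W)
N  (by R11: G, H3)
G1  (by R14: N, H3)
Q  (by R18: P, A3)
A2  (by R19: Q)
C1  (by R1: G1, M)
R  (by R8: A2, D)
V  (by R2: R)
G2  (by R21: V)
H2  (by R15: G2, C1)

Yes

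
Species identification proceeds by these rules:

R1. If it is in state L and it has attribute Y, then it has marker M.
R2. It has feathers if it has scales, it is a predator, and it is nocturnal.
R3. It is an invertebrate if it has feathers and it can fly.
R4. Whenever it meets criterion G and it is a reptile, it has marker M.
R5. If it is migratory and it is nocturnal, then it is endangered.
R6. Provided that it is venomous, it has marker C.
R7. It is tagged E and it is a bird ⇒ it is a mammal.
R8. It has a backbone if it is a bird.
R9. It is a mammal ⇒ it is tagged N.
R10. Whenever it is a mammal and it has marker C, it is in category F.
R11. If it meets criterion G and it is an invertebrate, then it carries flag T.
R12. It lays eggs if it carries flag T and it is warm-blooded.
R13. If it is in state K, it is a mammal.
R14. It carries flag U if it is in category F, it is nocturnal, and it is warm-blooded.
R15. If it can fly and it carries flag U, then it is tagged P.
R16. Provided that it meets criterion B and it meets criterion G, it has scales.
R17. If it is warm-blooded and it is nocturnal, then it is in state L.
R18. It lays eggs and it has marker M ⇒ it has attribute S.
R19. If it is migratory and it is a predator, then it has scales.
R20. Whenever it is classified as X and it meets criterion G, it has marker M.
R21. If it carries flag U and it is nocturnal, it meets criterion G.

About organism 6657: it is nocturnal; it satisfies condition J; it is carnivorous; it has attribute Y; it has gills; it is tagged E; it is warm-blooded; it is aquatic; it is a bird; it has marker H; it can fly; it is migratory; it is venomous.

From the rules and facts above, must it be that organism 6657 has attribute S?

No

Forward chaining from the given facts derives: is endangered, has marker C, is a mammal, has a backbone, is tagged N, is in category F, carries flag U, is tagged P, is in state L, meets criterion G, has marker M.
The only rule concluding "it has attribute S" is R18, which needs "it lays eggs"; that is never established.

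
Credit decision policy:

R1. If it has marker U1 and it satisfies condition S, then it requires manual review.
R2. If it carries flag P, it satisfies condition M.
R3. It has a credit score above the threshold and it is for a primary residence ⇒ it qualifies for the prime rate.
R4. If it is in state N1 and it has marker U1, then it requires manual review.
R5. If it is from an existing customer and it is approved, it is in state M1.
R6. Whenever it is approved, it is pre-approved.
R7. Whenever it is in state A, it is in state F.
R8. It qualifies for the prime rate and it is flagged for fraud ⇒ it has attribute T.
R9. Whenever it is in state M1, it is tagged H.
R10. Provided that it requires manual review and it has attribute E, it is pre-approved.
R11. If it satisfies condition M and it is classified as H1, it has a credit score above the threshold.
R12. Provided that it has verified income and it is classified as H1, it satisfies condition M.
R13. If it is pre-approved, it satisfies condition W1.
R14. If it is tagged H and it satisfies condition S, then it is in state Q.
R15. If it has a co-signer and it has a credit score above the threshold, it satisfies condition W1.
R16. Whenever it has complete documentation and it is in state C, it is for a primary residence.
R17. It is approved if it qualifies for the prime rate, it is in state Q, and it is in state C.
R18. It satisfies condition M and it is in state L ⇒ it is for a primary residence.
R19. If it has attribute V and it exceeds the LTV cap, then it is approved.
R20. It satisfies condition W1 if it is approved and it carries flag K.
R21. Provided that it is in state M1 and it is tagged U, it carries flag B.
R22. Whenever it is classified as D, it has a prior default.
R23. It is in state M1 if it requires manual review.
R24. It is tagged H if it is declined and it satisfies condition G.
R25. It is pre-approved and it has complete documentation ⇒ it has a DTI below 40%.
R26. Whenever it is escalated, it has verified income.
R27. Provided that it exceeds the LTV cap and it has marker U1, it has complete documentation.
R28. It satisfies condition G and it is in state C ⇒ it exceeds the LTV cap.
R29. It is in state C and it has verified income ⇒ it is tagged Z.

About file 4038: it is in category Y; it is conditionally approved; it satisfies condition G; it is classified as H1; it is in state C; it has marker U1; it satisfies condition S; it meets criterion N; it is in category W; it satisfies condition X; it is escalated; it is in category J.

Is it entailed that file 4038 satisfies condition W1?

Yes

By R1 (it has marker U1, it satisfies condition S): it requires manual review.
By R23 (it requires manual review): it is in state M1.
By R26 (it is escalated): it has verified income.
By R28 (it satisfies condition G, it is in state C): it exceeds the LTV cap.
By R9 (it is in state M1): it is tagged H.
By R12 (it has verified income, it is classified as H1): it satisfies condition M.
By R14 (it is tagged H, it satisfies condition S): it is in state Q.
By R27 (it exceeds the LTV cap, it has marker U1): it has complete documentation.
By R11 (it satisfies condition M, it is classified as H1): it has a credit score above the threshold.
By R16 (it has complete documentation, it is in state C): it is for a primary residence.
By R3 (it has a credit score above the threshold, it is for a primary residence): it qualifies for the prime rate.
By R17 (it qualifies for the prime rate, it is in state Q, it is in state C): it is approved.
By R6 (it is approved): it is pre-approved.
By R13 (it is pre-approved): it satisfies condition W1.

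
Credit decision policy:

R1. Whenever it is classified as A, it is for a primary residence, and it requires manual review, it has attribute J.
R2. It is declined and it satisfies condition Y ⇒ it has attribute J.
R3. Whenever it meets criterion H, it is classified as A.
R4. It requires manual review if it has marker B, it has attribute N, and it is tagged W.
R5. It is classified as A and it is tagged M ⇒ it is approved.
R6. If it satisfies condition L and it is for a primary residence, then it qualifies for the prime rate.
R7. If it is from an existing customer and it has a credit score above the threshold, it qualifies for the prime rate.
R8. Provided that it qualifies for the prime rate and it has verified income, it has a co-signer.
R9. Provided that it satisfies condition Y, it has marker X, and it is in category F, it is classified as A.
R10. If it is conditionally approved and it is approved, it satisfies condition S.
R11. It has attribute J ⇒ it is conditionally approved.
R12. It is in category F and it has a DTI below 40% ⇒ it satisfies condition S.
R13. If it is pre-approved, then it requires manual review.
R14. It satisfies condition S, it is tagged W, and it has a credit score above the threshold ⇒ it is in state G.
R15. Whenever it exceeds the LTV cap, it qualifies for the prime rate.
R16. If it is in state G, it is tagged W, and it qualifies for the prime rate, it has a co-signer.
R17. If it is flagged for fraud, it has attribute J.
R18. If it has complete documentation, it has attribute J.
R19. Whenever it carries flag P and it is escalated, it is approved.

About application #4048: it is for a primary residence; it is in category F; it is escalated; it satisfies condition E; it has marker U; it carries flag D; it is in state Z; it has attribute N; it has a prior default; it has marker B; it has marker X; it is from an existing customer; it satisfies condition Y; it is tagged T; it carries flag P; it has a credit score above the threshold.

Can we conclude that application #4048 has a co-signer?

Forward chaining from the given facts derives: qualifies for the prime rate, is classified as A, is approved.
Rules concluding "it has a co-signer": R8 needs "it has verified income"; R16 needs "it is in state G" — none of these are established.

No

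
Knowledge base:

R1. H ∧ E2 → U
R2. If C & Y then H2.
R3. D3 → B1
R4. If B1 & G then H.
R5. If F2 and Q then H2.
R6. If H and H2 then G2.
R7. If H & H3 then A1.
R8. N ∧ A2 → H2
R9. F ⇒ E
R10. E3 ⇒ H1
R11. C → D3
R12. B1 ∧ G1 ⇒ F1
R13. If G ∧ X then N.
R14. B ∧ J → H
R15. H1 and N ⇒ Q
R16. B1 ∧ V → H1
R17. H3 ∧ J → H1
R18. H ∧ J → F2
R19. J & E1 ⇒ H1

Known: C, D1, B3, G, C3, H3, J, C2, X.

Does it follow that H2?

Yes

D3  (by R11: C)
N  (by R13: G, X)
H1  (by R17: H3, J)
B1  (by R3: D3)
H  (by R4: B1, G)
Q  (by R15: H1, N)
F2  (by R18: H, J)
H2  (by R5: F2, Q)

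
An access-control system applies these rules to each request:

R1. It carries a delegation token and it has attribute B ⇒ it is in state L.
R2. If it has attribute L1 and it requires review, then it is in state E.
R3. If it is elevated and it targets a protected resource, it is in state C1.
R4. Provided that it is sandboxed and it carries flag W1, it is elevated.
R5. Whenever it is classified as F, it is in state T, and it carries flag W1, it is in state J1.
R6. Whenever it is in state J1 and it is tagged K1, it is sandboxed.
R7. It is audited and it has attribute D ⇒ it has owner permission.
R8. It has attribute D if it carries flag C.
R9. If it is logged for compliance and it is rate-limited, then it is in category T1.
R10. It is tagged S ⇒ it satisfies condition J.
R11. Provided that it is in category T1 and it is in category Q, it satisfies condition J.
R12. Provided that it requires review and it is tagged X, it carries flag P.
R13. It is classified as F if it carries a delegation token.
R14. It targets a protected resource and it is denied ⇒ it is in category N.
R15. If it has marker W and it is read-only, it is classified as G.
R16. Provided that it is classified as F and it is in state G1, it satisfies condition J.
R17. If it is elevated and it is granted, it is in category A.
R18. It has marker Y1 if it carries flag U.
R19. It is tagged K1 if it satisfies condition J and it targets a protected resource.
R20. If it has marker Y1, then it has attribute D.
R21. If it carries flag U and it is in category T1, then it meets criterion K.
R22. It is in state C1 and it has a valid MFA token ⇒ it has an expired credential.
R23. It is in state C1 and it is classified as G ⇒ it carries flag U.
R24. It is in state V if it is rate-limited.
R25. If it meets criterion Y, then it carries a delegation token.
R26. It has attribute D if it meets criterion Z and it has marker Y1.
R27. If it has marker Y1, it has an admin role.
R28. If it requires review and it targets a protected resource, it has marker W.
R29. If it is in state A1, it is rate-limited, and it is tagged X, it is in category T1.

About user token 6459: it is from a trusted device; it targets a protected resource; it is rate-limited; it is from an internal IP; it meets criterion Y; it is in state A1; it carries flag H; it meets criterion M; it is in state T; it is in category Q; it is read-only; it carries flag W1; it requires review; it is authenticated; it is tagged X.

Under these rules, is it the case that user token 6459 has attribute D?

By R25 (it meets criterion Y): it carries a delegation token.
By R28 (it requires review, it targets a protected resource): it has marker W.
By R29 (it is in state A1, it is rate-limited, it is tagged X): it is in category T1.
By R11 (it is in category T1, it is in category Q): it satisfies condition J.
By R13 (it carries a delegation token): it is classified as F.
By R15 (it has marker W, it is read-only): it is classified as G.
By R19 (it satisfies condition J, it targets a protected resource): it is tagged K1.
By R5 (it is classified as F, it is in state T, it carries flag W1): it is in state J1.
By R6 (it is in state J1, it is tagged K1): it is sandboxed.
By R4 (it is sandboxed, it carries flag W1): it is elevated.
By R3 (it is elevated, it targets a protected resource): it is in state C1.
By R23 (it is in state C1, it is classified as G): it carries flag U.
By R18 (it carries flag U): it has marker Y1.
By R20 (it has marker Y1): it has attribute D.

Yes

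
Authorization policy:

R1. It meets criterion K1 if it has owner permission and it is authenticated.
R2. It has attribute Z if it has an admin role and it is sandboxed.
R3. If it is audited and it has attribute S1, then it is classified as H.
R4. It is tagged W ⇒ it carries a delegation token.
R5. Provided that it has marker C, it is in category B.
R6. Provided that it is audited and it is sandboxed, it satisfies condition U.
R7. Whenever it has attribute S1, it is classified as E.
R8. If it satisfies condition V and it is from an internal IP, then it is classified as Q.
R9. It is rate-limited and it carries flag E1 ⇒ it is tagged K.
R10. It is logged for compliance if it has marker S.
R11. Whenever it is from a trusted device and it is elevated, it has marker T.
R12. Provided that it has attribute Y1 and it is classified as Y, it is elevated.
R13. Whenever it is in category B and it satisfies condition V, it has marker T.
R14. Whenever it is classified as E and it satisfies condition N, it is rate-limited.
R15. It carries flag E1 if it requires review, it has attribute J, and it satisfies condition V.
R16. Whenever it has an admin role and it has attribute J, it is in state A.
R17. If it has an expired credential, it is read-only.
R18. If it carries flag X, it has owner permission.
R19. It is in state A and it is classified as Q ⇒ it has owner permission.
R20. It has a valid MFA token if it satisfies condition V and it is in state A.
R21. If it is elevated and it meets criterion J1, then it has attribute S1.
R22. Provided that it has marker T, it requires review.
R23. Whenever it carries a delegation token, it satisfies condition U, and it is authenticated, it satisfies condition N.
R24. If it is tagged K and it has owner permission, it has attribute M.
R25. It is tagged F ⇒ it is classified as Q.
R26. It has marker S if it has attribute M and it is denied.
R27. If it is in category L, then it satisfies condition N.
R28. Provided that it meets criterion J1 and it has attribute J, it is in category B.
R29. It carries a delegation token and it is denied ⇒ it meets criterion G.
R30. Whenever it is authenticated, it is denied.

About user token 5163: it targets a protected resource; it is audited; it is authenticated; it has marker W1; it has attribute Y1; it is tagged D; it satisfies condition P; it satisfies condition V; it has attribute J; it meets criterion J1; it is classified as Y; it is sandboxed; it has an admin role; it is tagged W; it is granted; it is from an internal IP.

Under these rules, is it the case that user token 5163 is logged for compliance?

By R4 (it is tagged W): it carries a delegation token.
By R6 (it is audited, it is sandboxed): it satisfies condition U.
By R8 (it satisfies condition V, it is from an internal IP): it is classified as Q.
By R12 (it has attribute Y1, it is classified as Y): it is elevated.
By R16 (it has an admin role, it has attribute J): it is in state A.
By R19 (it is in state A, it is classified as Q): it has owner permission.
By R21 (it is elevated, it meets criterion J1): it has attribute S1.
By R23 (it carries a delegation token, it satisfies condition U, it is authenticated): it satisfies condition N.
By R28 (it meets criterion J1, it has attribute J): it is in category B.
By R30 (it is authenticated): it is denied.
By R7 (it has attribute S1): it is classified as E.
By R13 (it is in category B, it satisfies condition V): it has marker T.
By R14 (it is classified as E, it satisfies condition N): it is rate-limited.
By R22 (it has marker T): it requires review.
By R15 (it requires review, it has attribute J, it satisfies condition V): it carries flag E1.
By R9 (it is rate-limited, it carries flag E1): it is tagged K.
By R24 (it is tagged K, it has owner permission): it has attribute M.
By R26 (it has attribute M, it is denied): it has marker S.
By R10 (it has marker S): it is logged for compliance.

Yes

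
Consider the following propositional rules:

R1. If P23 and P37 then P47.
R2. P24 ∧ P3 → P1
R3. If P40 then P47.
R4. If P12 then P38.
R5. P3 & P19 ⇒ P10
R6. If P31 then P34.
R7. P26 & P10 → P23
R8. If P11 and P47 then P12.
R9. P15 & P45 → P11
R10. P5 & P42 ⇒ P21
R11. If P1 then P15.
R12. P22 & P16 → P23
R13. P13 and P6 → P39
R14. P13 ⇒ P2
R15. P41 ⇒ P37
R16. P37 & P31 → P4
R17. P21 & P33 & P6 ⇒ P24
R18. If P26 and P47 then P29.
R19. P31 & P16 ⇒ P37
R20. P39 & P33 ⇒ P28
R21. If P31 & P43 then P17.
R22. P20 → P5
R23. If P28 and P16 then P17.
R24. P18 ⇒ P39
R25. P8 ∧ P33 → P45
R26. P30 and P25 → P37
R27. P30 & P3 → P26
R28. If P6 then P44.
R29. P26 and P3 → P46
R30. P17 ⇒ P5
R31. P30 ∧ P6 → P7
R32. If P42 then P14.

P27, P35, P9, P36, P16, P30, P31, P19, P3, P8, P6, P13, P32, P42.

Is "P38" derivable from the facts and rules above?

No

Forward chaining from the given facts derives: P10, P34, P39, P2, P37, P26, P44, P46, P7, P14, P23, P4, P47, P29.
The only rule concluding P38 is R4, which needs P12; that is never established.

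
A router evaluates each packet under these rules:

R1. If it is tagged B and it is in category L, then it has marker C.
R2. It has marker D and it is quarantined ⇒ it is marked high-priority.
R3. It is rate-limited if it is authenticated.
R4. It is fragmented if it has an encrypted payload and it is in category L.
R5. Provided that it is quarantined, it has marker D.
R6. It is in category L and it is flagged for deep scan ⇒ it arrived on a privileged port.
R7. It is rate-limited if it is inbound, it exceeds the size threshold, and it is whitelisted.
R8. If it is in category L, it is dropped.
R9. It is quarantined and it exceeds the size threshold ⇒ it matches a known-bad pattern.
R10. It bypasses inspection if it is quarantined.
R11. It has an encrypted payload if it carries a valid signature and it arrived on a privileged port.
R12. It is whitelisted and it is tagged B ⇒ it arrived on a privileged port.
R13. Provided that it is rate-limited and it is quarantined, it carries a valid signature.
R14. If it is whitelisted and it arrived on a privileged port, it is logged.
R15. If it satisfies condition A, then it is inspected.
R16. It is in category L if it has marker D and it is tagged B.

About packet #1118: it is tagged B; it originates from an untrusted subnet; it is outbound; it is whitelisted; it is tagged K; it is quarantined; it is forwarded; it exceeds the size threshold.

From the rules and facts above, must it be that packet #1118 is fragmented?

No

Forward chaining from the given facts derives: has marker D, matches a known-bad pattern, bypasses inspection, arrived on a privileged port, is logged, is in category L, has marker C, is marked high-priority, is dropped.
The only rule concluding "it is fragmented" is R4, which needs "it has an encrypted payload"; that is never established.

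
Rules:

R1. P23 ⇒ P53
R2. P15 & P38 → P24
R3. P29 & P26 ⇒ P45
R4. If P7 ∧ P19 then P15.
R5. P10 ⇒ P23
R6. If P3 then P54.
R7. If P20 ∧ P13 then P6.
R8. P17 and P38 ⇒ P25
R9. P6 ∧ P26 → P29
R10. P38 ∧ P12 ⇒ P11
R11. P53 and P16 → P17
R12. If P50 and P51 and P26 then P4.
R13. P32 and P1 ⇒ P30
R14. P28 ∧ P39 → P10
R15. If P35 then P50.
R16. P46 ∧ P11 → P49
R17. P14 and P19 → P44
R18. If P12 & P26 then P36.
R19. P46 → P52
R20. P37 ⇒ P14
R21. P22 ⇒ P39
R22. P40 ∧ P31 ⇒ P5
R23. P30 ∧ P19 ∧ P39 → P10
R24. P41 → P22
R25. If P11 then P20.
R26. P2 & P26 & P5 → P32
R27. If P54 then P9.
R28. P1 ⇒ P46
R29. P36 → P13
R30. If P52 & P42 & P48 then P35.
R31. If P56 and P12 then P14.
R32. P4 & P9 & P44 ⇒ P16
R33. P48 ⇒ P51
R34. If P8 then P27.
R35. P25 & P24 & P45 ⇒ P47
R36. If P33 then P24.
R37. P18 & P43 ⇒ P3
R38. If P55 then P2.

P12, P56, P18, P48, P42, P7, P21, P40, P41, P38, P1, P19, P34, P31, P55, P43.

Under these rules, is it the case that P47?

Forward chaining from the given facts derives: P15, P11, P5, P22, P20, P46, P14, P51, P3, P2, P24, P54, P49, P44, P52, P39, P9, P35, P50.
The only rule concluding P47 is R35, which needs P25; that is never established.

No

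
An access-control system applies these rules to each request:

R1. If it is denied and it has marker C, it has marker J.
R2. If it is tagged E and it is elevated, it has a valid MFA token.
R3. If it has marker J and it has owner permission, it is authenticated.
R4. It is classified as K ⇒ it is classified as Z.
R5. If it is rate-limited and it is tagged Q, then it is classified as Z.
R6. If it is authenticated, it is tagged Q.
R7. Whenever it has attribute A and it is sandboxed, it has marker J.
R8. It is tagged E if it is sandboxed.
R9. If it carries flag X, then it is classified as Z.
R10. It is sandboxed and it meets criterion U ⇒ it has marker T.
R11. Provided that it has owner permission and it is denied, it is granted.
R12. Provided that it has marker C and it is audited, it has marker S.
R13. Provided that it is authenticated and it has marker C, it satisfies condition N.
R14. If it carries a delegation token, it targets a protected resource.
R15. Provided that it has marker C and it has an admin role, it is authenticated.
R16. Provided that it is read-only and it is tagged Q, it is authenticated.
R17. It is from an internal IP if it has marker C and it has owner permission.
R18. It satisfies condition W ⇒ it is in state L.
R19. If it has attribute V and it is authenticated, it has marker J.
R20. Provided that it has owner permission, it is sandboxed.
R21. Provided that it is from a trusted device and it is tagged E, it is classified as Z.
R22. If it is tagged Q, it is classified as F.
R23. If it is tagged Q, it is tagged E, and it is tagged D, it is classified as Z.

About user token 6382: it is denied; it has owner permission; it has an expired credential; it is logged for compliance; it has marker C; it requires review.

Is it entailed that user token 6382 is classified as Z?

Forward chaining from the given facts derives: has marker J, is authenticated, is tagged Q, is granted, satisfies condition N, is from an internal IP, is sandboxed, is classified as F, is tagged E.
Rules concluding "it is classified as Z": R4 needs "it is classified as K"; R5 needs "it is rate-limited"; R9 needs "it carries flag X"; R21 needs "it is from a trusted device"; R23 needs "it is tagged D" — none of these are established.

No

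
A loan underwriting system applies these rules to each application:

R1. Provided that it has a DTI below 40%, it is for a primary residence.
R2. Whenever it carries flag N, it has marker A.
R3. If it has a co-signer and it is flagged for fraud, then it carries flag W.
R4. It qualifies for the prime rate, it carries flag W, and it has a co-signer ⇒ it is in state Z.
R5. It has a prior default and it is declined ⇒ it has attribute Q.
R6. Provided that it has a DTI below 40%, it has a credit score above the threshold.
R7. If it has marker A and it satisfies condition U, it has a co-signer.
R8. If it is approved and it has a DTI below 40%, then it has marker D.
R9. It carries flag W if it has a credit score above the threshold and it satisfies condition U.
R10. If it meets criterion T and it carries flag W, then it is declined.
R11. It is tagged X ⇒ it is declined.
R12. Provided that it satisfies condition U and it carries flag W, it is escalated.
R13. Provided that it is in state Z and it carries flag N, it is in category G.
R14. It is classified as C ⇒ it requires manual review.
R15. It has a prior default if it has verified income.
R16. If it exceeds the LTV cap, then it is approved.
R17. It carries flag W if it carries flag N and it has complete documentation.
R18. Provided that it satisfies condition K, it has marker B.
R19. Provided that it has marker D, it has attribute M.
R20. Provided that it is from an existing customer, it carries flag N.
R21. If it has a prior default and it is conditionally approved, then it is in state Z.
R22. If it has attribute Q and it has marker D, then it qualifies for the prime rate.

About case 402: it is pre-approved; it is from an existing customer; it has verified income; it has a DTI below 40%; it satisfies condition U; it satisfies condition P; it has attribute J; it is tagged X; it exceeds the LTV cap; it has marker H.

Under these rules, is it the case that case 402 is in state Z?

Yes

By R6 (it has a DTI below 40%): it has a credit score above the threshold.
By R9 (it has a credit score above the threshold, it satisfies condition U): it carries flag W.
By R11 (it is tagged X): it is declined.
By R15 (it has verified income): it has a prior default.
By R16 (it exceeds the LTV cap): it is approved.
By R20 (it is from an existing customer): it carries flag N.
By R2 (it carries flag N): it has marker A.
By R5 (it has a prior default, it is declined): it has attribute Q.
By R7 (it has marker A, it satisfies condition U): it has a co-signer.
By R8 (it is approved, it has a DTI below 40%): it has marker D.
By R22 (it has attribute Q, it has marker D): it qualifies for the prime rate.
By R4 (it qualifies for the prime rate, it carries flag W, it has a co-signer): it is in state Z.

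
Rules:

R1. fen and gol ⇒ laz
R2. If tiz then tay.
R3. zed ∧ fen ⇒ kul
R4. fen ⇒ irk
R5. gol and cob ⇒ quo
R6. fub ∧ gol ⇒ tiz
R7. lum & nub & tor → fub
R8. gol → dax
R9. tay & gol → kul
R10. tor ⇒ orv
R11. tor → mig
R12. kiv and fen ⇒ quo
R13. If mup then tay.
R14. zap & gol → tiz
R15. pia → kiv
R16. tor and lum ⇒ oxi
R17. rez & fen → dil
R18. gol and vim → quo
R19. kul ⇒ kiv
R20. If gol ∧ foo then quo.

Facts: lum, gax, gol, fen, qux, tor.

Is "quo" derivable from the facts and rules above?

No

Forward chaining from the given facts derives: laz, irk, dax, orv, mig, oxi.
Rules concluding quo: R5 needs cob; R12 needs kiv; R18 needs vim; R20 needs foo — none of these are established.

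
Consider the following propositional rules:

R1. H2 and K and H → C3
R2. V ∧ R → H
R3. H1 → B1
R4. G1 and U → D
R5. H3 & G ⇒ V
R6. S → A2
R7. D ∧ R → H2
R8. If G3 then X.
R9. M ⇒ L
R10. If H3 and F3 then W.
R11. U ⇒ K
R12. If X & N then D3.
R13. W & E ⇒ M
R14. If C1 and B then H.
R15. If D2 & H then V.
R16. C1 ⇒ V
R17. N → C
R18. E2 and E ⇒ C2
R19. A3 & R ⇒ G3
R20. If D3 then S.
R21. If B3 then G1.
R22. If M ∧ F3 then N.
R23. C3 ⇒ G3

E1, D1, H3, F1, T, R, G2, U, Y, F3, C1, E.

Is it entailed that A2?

No

Forward chaining from the given facts derives: W, K, M, V, N, H, L, C.
The only rule concluding A2 is R6, which needs S; that is never established.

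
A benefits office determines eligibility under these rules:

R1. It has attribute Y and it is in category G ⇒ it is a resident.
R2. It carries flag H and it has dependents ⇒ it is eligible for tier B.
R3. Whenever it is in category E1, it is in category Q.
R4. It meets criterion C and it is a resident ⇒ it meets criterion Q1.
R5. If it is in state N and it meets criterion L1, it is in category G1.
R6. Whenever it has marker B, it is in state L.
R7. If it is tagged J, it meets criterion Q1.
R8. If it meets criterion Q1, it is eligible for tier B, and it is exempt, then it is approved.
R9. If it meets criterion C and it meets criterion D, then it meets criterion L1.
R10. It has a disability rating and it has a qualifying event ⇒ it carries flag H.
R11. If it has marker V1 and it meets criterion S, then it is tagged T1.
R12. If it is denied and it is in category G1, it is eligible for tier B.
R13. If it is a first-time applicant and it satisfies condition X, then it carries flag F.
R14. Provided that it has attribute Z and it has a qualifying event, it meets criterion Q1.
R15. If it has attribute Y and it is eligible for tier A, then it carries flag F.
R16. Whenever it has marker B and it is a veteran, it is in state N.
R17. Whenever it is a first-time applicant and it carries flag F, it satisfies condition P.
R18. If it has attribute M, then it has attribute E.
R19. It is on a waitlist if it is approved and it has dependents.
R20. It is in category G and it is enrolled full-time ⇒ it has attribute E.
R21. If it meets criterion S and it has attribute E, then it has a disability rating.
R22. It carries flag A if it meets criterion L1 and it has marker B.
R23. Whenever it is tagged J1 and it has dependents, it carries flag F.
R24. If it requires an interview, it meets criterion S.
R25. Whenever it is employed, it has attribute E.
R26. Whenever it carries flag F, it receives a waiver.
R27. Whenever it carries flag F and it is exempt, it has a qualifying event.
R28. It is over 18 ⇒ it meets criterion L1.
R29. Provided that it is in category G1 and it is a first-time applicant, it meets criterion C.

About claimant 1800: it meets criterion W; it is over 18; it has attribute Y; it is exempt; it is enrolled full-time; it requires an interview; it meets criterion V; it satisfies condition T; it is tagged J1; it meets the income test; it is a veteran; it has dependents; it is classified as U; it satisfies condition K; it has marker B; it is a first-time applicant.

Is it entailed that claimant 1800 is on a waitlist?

Forward chaining from the given facts derives: is in state L, is in state N, carries flag F, meets criterion S, receives a waiver, has a qualifying event, meets criterion L1, is in category G1, satisfies condition P, carries flag A, meets criterion C.
The only rule concluding "it is on a waitlist" is R19, which needs "it is approved"; that is never established.

No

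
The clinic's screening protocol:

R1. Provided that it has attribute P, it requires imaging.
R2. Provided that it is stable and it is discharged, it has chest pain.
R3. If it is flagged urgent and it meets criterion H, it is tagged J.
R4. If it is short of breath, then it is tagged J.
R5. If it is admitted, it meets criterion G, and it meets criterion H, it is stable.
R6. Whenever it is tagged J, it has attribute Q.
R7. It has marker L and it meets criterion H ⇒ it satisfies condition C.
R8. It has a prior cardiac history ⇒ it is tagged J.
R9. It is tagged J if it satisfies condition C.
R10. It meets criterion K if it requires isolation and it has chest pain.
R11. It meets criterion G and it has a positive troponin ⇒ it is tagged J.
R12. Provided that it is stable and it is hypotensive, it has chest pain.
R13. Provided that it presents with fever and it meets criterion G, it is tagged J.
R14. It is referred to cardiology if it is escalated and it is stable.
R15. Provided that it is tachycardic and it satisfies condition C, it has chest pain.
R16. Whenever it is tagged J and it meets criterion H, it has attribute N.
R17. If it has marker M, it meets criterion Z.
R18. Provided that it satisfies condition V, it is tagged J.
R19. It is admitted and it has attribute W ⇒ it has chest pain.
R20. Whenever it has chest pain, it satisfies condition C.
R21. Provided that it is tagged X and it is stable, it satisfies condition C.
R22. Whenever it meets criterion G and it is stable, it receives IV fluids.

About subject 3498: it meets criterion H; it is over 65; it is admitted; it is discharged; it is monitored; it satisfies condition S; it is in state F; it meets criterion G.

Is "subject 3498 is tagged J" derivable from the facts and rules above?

By R5 (it is admitted, it meets criterion G, it meets criterion H): it is stable.
By R2 (it is stable, it is discharged): it has chest pain.
By R20 (it has chest pain): it satisfies condition C.
By R9 (it satisfies condition C): it is tagged J.

Yes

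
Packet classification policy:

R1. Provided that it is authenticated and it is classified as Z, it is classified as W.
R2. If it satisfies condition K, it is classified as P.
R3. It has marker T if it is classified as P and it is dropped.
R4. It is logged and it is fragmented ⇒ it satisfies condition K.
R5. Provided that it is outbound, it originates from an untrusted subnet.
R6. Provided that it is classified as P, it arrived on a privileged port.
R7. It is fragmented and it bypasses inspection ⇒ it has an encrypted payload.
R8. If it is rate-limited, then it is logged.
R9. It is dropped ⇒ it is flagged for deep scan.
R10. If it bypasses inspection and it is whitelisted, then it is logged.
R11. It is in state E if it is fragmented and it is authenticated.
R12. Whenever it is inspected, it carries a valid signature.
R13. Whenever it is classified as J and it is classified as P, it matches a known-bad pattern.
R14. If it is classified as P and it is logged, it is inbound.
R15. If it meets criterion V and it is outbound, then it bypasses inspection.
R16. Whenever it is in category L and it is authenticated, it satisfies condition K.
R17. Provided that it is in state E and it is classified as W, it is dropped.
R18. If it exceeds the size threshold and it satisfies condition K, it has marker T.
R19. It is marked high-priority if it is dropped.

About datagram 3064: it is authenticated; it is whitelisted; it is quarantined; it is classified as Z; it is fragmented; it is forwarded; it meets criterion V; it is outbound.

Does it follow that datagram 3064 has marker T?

Yes

By R1 (it is authenticated, it is classified as Z): it is classified as W.
By R11 (it is fragmented, it is authenticated): it is in state E.
By R15 (it meets criterion V, it is outbound): it bypasses inspection.
By R17 (it is in state E, it is classified as W): it is dropped.
By R10 (it bypasses inspection, it is whitelisted): it is logged.
By R4 (it is logged, it is fragmented): it satisfies condition K.
By R2 (it satisfies condition K): it is classified as P.
By R3 (it is classified as P, it is dropped): it has marker T.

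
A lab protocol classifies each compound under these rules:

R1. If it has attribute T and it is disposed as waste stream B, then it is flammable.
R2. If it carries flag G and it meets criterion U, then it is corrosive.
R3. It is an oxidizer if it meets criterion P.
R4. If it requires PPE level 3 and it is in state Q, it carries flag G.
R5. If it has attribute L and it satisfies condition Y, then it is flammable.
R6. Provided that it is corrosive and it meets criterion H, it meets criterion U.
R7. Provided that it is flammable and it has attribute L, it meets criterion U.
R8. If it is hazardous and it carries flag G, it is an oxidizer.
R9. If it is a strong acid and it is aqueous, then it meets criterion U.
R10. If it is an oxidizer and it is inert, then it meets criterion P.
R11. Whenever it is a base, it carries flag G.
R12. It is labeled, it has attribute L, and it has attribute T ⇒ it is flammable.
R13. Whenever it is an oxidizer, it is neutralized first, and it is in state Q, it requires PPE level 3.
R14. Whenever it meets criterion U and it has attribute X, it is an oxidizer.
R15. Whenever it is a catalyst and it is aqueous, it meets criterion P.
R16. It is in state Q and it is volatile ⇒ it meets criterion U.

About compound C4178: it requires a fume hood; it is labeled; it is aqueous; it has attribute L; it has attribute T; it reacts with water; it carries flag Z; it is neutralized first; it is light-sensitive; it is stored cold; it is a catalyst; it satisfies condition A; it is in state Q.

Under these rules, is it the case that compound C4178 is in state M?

Forward chaining from the given facts derives: is flammable, meets criterion P, is an oxidizer, meets criterion U, requires PPE level 3, carries flag G, is corrosive.
No rule has "it is in state M" as its conclusion, and it is not among the given facts.

No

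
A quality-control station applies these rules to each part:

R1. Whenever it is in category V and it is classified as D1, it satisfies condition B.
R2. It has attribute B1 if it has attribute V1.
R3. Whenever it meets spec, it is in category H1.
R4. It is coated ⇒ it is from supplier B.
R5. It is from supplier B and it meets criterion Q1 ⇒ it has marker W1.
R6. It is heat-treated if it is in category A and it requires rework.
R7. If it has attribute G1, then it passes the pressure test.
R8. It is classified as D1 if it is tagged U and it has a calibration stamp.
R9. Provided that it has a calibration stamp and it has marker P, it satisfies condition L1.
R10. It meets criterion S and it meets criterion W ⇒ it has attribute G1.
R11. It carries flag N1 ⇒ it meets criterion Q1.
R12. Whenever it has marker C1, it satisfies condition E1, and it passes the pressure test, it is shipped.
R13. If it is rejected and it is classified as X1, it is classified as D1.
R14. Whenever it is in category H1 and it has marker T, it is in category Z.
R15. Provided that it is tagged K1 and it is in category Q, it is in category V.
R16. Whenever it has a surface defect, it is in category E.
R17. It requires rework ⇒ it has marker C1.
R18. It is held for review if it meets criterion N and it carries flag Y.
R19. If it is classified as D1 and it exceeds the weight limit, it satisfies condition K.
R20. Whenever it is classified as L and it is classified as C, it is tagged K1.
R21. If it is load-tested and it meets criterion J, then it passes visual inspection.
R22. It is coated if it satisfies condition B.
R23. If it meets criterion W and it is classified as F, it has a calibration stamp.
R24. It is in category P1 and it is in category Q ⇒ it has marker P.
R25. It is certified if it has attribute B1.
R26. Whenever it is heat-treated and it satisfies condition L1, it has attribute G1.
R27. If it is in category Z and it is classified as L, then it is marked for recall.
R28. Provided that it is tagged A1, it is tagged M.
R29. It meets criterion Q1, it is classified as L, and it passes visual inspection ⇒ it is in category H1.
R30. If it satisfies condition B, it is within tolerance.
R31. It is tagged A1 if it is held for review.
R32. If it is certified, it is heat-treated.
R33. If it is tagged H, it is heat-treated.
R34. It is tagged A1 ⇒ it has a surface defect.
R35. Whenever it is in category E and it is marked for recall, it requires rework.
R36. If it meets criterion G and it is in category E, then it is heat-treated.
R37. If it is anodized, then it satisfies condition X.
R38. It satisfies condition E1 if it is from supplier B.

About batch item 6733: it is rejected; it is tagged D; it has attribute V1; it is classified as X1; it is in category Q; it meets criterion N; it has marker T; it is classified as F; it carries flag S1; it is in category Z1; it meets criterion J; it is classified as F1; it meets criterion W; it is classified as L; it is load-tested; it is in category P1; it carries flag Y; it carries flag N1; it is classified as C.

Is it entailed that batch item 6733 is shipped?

By R2 (it has attribute V1): it has attribute B1.
By R11 (it carries flag N1): it meets criterion Q1.
By R13 (it is rejected, it is classified as X1): it is classified as D1.
By R18 (it meets criterion N, it carries flag Y): it is held for review.
By R20 (it is classified as L, it is classified as C): it is tagged K1.
By R21 (it is load-tested, it meets criterion J): it passes visual inspection.
By R23 (it meets criterion W, it is classified as F): it has a calibration stamp.
By R24 (it is in category P1, it is in category Q): it has marker P.
By R25 (it has attribute B1): it is certified.
By R29 (it meets criterion Q1, it is classified as L, it passes visual inspection): it is in category H1.
By R31 (it is held for review): it is tagged A1.
By R32 (it is certified): it is heat-treated.
By R34 (it is tagged A1): it has a surface defect.
By R9 (it has a calibration stamp, it has marker P): it satisfies condition L1.
By R14 (it is in category H1, it has marker T): it is in category Z.
By R15 (it is tagged K1, it is in category Q): it is in category V.
By R16 (it has a surface defect): it is in category E.
By R26 (it is heat-treated, it satisfies condition L1): it has attribute G1.
By R27 (it is in category Z, it is classified as L): it is marked for recall.
By R35 (it is in category E, it is marked for recall): it requires rework.
By R1 (it is in category V, it is classified as D1): it satisfies condition B.
By R7 (it has attribute G1): it passes the pressure test.
By R17 (it requires rework): it has marker C1.
By R22 (it satisfies condition B): it is coated.
By R4 (it is coated): it is from supplier B.
By R38 (it is from supplier B): it satisfies condition E1.
By R12 (it has marker C1, it satisfies condition E1, it passes the pressure test): it is shipped.

Yes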